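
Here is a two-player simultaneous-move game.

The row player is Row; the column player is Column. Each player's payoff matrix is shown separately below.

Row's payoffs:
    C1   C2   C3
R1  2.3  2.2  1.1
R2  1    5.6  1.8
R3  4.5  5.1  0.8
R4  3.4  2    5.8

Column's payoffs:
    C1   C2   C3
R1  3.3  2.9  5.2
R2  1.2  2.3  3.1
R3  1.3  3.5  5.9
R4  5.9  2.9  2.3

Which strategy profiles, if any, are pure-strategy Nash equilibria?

none

Row against C1: payoffs 2.3, 1, 4.5, 3.4 → best response R3.
Row against C2: payoffs 2.2, 5.6, 5.1, 2 → best response R2.
Row against C3: payoffs 1.1, 1.8, 0.8, 5.8 → best response R4.
Column against R1: payoffs 3.3, 2.9, 5.2 → best response C3.
Column against R2: payoffs 1.2, 2.3, 3.1 → best response C3.
Column against R3: payoffs 1.3, 3.5, 5.9 → best response C3.
Column against R4: payoffs 5.9, 2.9, 2.3 → best response C1.
No profile is a mutual best response for all players.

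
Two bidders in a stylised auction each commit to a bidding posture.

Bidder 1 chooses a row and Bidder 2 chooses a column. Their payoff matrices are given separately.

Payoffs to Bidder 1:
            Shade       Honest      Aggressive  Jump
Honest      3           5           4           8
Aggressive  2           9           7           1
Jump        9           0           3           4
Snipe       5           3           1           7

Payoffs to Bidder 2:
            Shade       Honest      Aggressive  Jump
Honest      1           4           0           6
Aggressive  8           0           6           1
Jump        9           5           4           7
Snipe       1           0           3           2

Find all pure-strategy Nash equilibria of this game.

(Honest, Jump) and (Jump, Shade)

Bidder 1 against Shade: payoffs 3, 2, 9, 5 → best response Jump.
Bidder 1 against Honest: payoffs 5, 9, 0, 3 → best response Aggressive.
Bidder 1 against Aggressive: payoffs 4, 7, 3, 1 → best response Aggressive.
Bidder 1 against Jump: payoffs 8, 1, 4, 7 → best response Honest.
Bidder 2 against Honest: payoffs 1, 4, 0, 6 → best response Jump.
Bidder 2 against Aggressive: payoffs 8, 0, 6, 1 → best response Shade.
Bidder 2 against Jump: payoffs 9, 5, 4, 7 → best response Shade.
Bidder 2 against Snipe: payoffs 1, 0, 3, 2 → best response Aggressive.
Mutual best responses: (Honest, Jump); (Jump, Shade).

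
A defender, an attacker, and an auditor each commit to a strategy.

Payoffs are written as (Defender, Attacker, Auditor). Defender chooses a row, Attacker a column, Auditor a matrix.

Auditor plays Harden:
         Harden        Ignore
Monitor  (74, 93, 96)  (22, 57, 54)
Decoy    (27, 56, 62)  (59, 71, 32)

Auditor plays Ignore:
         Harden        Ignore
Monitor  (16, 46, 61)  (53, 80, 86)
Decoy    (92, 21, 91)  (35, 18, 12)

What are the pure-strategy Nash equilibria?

Defender against (Harden, Harden): payoffs 74, 27 → best response Monitor.
Defender against (Harden, Ignore): payoffs 16, 92 → best response Decoy.
Defender against (Ignore, Harden): payoffs 22, 59 → best response Decoy.
Defender against (Ignore, Ignore): payoffs 53, 35 → best response Monitor.
Attacker against (Monitor, Harden): payoffs 93, 57 → best response Harden.
Attacker against (Monitor, Ignore): payoffs 46, 80 → best response Ignore.
Attacker against (Decoy, Harden): payoffs 56, 71 → best response Ignore.
Attacker against (Decoy, Ignore): payoffs 21, 18 → best response Harden.
Auditor against (Monitor, Harden): payoffs 96, 61 → best response Harden.
Auditor against (Monitor, Ignore): payoffs 54, 86 → best response Ignore.
Auditor against (Decoy, Harden): payoffs 62, 91 → best response Ignore.
Auditor against (Decoy, Ignore): payoffs 32, 12 → best response Harden.
Mutual best responses: (Monitor, Harden, Harden); (Monitor, Ignore, Ignore); (Decoy, Harden, Ignore); (Decoy, Ignore, Harden).

(Monitor, Harden, Harden); (Monitor, Ignore, Ignore); (Decoy, Harden, Ignore); (Decoy, Ignore, Harden)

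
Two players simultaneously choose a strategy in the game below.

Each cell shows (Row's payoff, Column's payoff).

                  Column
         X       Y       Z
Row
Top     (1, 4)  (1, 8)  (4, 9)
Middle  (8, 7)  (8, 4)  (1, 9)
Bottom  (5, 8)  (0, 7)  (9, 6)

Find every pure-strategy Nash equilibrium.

This game has no pure Nash equilibrium.

For each player, find the best response to each opponent profile; mutual best responses are the pure NE.
Row against X: payoffs 1, 8, 5 → best response Middle.
Row against Y: payoffs 1, 8, 0 → best response Middle.
Row against Z: payoffs 4, 1, 9 → best response Bottom.
Column against Top: payoffs 4, 8, 9 → best response Z.
Column against Middle: payoffs 7, 4, 9 → best response Z.
Column against Bottom: payoffs 8, 7, 6 → best response X.
No profile is a mutual best response for all players.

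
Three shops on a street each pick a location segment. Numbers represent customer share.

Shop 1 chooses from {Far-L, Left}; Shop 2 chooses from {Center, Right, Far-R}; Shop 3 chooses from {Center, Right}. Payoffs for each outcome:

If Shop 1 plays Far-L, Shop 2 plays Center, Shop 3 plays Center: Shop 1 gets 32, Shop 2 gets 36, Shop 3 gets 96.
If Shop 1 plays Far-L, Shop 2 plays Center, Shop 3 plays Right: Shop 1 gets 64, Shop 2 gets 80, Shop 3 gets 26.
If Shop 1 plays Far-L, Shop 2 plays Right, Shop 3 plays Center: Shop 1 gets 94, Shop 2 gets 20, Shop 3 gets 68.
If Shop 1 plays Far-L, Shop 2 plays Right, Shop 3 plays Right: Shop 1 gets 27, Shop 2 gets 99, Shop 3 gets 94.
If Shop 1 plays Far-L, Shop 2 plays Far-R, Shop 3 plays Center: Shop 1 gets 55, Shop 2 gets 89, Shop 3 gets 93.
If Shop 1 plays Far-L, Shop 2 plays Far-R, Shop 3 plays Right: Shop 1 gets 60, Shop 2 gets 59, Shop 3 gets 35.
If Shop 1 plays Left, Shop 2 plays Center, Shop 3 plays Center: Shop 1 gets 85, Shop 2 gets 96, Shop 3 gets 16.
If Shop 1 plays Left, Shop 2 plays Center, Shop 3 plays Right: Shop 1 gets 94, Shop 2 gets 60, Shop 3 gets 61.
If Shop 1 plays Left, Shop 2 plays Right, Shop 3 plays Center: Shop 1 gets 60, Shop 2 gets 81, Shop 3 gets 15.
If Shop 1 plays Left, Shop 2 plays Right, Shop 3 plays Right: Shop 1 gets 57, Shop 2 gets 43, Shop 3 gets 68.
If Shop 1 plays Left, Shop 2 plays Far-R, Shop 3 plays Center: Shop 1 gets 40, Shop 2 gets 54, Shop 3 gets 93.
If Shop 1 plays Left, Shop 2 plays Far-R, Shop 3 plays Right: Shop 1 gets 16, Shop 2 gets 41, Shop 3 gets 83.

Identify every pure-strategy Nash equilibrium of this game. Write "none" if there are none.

(Far-L, Far-R, Center); (Left, Center, Right)

Mark each player's best response to every combination of opponents' strategies; a profile where every player is best-responding is a pure Nash equilibrium.
Shop 1 against (Center, Center): payoffs 32, 85 → best response Left.
Shop 1 against (Center, Right): payoffs 64, 94 → best response Left.
Shop 1 against (Right, Center): payoffs 94, 60 → best response Far-L.
Shop 1 against (Right, Right): payoffs 27, 57 → best response Left.
Shop 1 against (Far-R, Center): payoffs 55, 40 → best response Far-L.
Shop 1 against (Far-R, Right): payoffs 60, 16 → best response Far-L.
Shop 2 against (Far-L, Center): payoffs 36, 20, 89 → best response Far-R.
Shop 2 against (Far-L, Right): payoffs 80, 99, 59 → best response Right.
Shop 2 against (Left, Center): payoffs 96, 81, 54 → best response Center.
Shop 2 against (Left, Right): payoffs 60, 43, 41 → best response Center.
Shop 3 against (Far-L, Center): payoffs 96, 26 → best response Center.
Shop 3 against (Far-L, Right): payoffs 68, 94 → best response Right.
Shop 3 against (Far-L, Far-R): payoffs 93, 35 → best response Center.
Shop 3 against (Left, Center): payoffs 16, 61 → best response Right.
Shop 3 against (Left, Right): payoffs 15, 68 → best response Right.
Shop 3 against (Left, Far-R): payoffs 93, 83 → best response Center.
Mutual best responses: (Far-L, Far-R, Center); (Left, Center, Right).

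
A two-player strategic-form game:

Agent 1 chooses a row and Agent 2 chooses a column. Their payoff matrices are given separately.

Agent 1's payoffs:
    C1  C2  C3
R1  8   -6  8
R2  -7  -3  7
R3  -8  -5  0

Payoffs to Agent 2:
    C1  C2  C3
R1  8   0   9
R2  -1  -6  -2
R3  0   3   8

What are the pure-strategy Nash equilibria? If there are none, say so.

Pure NE: (R1, C3)

(R1, C1): Agent 2 can switch to C3 (8 → 9). Not NE.
(R1, C2): Agent 1 can switch to R2 (-6 → -3). Not NE.
(R1, C3): Agent 1 gets 8, best alternative 7; Agent 2 gets 9, best alternative 8. No profitable deviation — NE.
(R2, C1): Agent 1 can switch to R1 (-7 → 8). Not NE.
(R2, C2): Agent 2 can switch to C1 (-6 → -1). Not NE.
(R2, C3): Agent 1 can switch to R1 (7 → 8). Not NE.
(R3, C1): Agent 1 can switch to R1 (-8 → 8). Not NE.
(R3, C2): Agent 1 can switch to R2 (-5 → -3). Not NE.
(R3, C3): Agent 1 can switch to R1 (0 → 8). Not NE.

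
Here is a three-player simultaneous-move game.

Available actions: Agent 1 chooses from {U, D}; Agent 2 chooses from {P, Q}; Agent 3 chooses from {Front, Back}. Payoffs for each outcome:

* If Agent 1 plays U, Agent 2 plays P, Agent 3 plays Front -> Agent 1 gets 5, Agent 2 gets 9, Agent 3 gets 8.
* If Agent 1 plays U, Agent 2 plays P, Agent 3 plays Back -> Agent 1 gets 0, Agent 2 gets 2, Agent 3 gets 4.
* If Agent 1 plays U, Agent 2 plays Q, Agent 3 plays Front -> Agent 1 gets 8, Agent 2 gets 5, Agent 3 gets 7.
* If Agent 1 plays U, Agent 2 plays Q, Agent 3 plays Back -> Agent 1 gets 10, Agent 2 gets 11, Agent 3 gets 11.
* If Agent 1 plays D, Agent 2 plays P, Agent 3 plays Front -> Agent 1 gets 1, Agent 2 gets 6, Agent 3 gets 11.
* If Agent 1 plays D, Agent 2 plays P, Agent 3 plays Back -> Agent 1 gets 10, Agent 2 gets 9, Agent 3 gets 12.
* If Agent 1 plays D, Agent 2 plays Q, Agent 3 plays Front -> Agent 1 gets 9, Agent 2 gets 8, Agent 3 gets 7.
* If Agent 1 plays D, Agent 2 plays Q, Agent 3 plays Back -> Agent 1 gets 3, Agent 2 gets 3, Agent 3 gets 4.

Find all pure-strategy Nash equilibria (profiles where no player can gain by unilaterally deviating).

(U, P, Front); (U, Q, Back); (D, P, Back); (D, Q, Front)

(U, P, Front): Agent 1 gets 5, best alternative 1; Agent 2 gets 9, best alternative 5; Agent 3 gets 8, best alternative 4. No profitable deviation — NE.
(U, P, Back): Agent 1 can switch to D (0 → 10). Not NE.
(U, Q, Front): Agent 1 can switch to D (8 → 9). Not NE.
(U, Q, Back): Agent 1 gets 10, best alternative 3; Agent 2 gets 11, best alternative 2; Agent 3 gets 11, best alternative 7. No profitable deviation — NE.
(D, P, Front): Agent 1 can switch to U (1 → 5). Not NE.
(D, P, Back): Agent 1 gets 10, best alternative 0; Agent 2 gets 9, best alternative 3; Agent 3 gets 12, best alternative 11. No profitable deviation — NE.
(D, Q, Front): Agent 1 gets 9, best alternative 8; Agent 2 gets 8, best alternative 6; Agent 3 gets 7, best alternative 4. No profitable deviation — NE.
(D, Q, Back): Agent 1 can switch to U (3 → 10). Not NE.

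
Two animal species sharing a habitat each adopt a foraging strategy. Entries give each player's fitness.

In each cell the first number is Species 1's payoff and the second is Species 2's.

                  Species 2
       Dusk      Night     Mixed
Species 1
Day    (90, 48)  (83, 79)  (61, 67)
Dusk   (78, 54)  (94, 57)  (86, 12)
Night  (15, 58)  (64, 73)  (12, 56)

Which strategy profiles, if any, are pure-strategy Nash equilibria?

Check each profile: it is a Nash equilibrium iff no player can strictly gain by switching unilaterally.
(Day, Dusk): Species 2 can switch to Night (48 → 79). Not NE.
(Day, Night): Species 1 can switch to Dusk (83 → 94). Not NE.
(Day, Mixed): Species 1 can switch to Dusk (61 → 86). Not NE.
(Dusk, Dusk): Species 1 can switch to Day (78 → 90). Not NE.
(Dusk, Night): Species 1 gets 94, best alternative 83; Species 2 gets 57, best alternative 54. No profitable deviation — NE.
(Dusk, Mixed): Species 2 can switch to Dusk (12 → 54). Not NE.
(Night, Dusk): Species 1 can switch to Day (15 → 90). Not NE.
(Night, Night): Species 1 can switch to Day (64 → 83). Not NE.
(Night, Mixed): Species 1 can switch to Day (12 → 61). Not NE.

The unique pure-strategy Nash equilibrium is (Dusk, Night).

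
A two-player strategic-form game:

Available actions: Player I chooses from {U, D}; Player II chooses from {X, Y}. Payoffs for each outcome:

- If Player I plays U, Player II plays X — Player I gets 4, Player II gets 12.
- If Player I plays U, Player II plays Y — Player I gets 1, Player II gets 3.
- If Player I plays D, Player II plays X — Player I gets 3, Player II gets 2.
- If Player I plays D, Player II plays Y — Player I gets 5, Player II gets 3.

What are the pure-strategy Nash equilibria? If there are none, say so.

For each player, find the best response to each opponent profile; mutual best responses are the pure NE.
Player I against X: payoffs 4, 3 → best response U.
Player I against Y: payoffs 1, 5 → best response D.
Player II against U: payoffs 12, 3 → best response X.
Player II against D: payoffs 2, 3 → best response Y.
Mutual best responses: (U, X); (D, Y).

(U, X) and (D, Y)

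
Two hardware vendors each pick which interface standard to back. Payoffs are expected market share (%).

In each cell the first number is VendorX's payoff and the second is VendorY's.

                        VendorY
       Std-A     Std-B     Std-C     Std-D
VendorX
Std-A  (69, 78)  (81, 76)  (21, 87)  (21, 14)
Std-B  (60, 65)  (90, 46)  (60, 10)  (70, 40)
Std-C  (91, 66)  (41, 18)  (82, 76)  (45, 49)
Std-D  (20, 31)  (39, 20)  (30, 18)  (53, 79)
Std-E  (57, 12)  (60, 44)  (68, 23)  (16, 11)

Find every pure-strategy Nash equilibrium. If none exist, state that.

(Std-A, Std-A): VendorX can switch to Std-C (69 → 91). Not NE.
(Std-A, Std-B): VendorX can switch to Std-B (81 → 90). Not NE.
(Std-A, Std-C): VendorX can switch to Std-B (21 → 60). Not NE.
(Std-A, Std-D): VendorX can switch to Std-B (21 → 70). Not NE.
(Std-B, Std-A): VendorX can switch to Std-A (60 → 69). Not NE.
(Std-B, Std-B): VendorY can switch to Std-A (46 → 65). Not NE.
(Std-C, Std-C): VendorX gets 82, best alternative 68; VendorY gets 76, best alternative 66. No profitable deviation — NE.
(The remaining 13 profiles each have a profitable deviation by the same check.)

(Std-C, Std-C)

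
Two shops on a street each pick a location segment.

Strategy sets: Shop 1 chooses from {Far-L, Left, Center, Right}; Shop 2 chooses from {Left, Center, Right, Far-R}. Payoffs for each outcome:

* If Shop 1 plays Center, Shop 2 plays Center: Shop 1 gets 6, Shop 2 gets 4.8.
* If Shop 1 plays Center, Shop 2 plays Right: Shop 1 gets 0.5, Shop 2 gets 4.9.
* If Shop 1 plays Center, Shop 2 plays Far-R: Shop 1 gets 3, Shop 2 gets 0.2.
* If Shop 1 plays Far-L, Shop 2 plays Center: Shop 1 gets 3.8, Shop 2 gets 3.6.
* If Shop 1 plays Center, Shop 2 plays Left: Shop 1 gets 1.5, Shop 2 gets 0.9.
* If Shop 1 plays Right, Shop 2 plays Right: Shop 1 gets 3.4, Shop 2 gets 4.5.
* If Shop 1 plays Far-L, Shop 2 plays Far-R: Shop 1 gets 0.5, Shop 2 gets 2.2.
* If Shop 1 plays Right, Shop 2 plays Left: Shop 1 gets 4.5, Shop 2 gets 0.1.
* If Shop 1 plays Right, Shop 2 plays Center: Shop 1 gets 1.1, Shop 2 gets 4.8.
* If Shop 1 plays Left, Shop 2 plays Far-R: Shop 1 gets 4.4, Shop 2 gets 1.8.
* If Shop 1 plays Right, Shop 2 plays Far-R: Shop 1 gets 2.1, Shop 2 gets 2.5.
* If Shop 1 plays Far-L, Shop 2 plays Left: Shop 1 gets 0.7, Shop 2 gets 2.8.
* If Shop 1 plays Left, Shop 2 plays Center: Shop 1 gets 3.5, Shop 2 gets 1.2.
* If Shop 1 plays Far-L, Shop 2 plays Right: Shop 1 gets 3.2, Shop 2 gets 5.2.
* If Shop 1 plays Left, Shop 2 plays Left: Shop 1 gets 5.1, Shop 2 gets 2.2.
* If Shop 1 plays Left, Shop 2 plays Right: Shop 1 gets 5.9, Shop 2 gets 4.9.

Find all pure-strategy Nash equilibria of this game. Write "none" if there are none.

Pure NE: (Left, Right)

Shop 1 against Left: payoffs 0.7, 5.1, 1.5, 4.5 → best response Left.
Shop 1 against Center: payoffs 3.8, 3.5, 6, 1.1 → best response Center.
Shop 1 against Right: payoffs 3.2, 5.9, 0.5, 3.4 → best response Left.
Shop 1 against Far-R: payoffs 0.5, 4.4, 3, 2.1 → best response Left.
Shop 2 against Far-L: payoffs 2.8, 3.6, 5.2, 2.2 → best response Right.
Shop 2 against Left: payoffs 2.2, 1.2, 4.9, 1.8 → best response Right.
Shop 2 against Center: payoffs 0.9, 4.8, 4.9, 0.2 → best response Right.
Shop 2 against Right: payoffs 0.1, 4.8, 4.5, 2.5 → best response Center.
Mutual best responses: (Left, Right).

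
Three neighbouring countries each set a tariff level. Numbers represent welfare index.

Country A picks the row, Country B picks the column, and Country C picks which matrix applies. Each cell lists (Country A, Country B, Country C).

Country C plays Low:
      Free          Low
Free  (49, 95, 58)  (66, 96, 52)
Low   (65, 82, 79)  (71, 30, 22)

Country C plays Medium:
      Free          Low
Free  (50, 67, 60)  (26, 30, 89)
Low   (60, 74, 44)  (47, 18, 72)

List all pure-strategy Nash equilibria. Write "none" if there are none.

Mark each player's best response to every combination of opponents' strategies; a profile where every player is best-responding is a pure Nash equilibrium.
Country A against (Free, Low): payoffs 49, 65 → best response Low.
Country A against (Free, Medium): payoffs 50, 60 → best response Low.
Country A against (Low, Low): payoffs 66, 71 → best response Low.
Country A against (Low, Medium): payoffs 26, 47 → best response Low.
Country B against (Free, Low): payoffs 95, 96 → best response Low.
Country B against (Free, Medium): payoffs 67, 30 → best response Free.
Country B against (Low, Low): payoffs 82, 30 → best response Free.
Country B against (Low, Medium): payoffs 74, 18 → best response Free.
Country C against (Free, Free): payoffs 58, 60 → best response Medium.
Country C against (Free, Low): payoffs 52, 89 → best response Medium.
Country C against (Low, Free): payoffs 79, 44 → best response Low.
Country C against (Low, Low): payoffs 22, 72 → best response Medium.
Mutual best responses: (Low, Free, Low).

The unique pure-strategy Nash equilibrium is (Low, Free, Low).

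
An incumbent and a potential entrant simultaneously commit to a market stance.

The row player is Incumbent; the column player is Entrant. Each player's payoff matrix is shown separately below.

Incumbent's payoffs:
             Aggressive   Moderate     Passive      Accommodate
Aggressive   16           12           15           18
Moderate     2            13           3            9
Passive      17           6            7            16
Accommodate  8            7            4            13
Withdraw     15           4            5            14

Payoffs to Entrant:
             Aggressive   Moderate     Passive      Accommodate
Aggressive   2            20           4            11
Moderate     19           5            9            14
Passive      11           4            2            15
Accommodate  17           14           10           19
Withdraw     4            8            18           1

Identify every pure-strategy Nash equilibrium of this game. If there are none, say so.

This game has no pure Nash equilibrium.

(Aggressive, Aggressive): Incumbent can switch to Passive (16 → 17). Not NE.
(Aggressive, Moderate): Incumbent can switch to Moderate (12 → 13). Not NE.
(Aggressive, Passive): Entrant can switch to Moderate (4 → 20). Not NE.
(Aggressive, Accommodate): Entrant can switch to Moderate (11 → 20). Not NE.
(Moderate, Aggressive): Incumbent can switch to Aggressive (2 → 16). Not NE.
(Moderate, Moderate): Entrant can switch to Aggressive (5 → 19). Not NE.
(Moderate, Passive): Incumbent can switch to Aggressive (3 → 15). Not NE.
(Moderate, Accommodate): Incumbent can switch to Aggressive (9 → 18). Not NE.
(The remaining 12 profiles each have a profitable deviation by the same check.)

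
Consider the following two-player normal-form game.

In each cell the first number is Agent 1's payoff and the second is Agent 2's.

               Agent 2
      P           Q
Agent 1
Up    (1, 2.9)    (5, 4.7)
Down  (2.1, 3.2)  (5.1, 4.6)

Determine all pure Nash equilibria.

Pure NE: (Down, Q)

Agent 1 against P: payoffs 1, 2.1 → best response Down.
Agent 1 against Q: payoffs 5, 5.1 → best response Down.
Agent 2 against Up: payoffs 2.9, 4.7 → best response Q.
Agent 2 against Down: payoffs 3.2, 4.6 → best response Q.
Mutual best responses: (Down, Q).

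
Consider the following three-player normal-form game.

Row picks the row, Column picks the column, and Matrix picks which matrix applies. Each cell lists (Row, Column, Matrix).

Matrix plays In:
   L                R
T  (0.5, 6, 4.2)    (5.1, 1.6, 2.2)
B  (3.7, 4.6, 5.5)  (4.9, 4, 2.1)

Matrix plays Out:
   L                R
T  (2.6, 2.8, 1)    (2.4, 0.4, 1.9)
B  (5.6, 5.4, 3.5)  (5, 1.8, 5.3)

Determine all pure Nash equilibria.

Pure NE: (B, L, In)

Mark each player's best response to every combination of opponents' strategies; a profile where every player is best-responding is a pure Nash equilibrium.
Row against (L, In): payoffs 0.5, 3.7 → best response B.
Row against (L, Out): payoffs 2.6, 5.6 → best response B.
Row against (R, In): payoffs 5.1, 4.9 → best response T.
Row against (R, Out): payoffs 2.4, 5 → best response B.
Column against (T, In): payoffs 6, 1.6 → best response L.
Column against (T, Out): payoffs 2.8, 0.4 → best response L.
Column against (B, In): payoffs 4.6, 4 → best response L.
Column against (B, Out): payoffs 5.4, 1.8 → best response L.
Matrix against (T, L): payoffs 4.2, 1 → best response In.
Matrix against (T, R): payoffs 2.2, 1.9 → best response In.
Matrix against (B, L): payoffs 5.5, 3.5 → best response In.
Matrix against (B, R): payoffs 2.1, 5.3 → best response Out.
Mutual best responses: (B, L, In).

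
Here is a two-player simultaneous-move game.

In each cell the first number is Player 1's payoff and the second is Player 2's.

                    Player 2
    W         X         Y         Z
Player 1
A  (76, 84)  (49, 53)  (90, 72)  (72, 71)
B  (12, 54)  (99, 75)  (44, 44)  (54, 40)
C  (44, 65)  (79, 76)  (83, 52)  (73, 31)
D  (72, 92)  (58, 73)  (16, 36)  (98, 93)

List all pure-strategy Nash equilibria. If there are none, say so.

Player 1 against W: payoffs 76, 12, 44, 72 → best response A.
Player 1 against X: payoffs 49, 99, 79, 58 → best response B.
Player 1 against Y: payoffs 90, 44, 83, 16 → best response A.
Player 1 against Z: payoffs 72, 54, 73, 98 → best response D.
Player 2 against A: payoffs 84, 53, 72, 71 → best response W.
Player 2 against B: payoffs 54, 75, 44, 40 → best response X.
Player 2 against C: payoffs 65, 76, 52, 31 → best response X.
Player 2 against D: payoffs 92, 73, 36, 93 → best response Z.
Mutual best responses: (A, W); (B, X); (D, Z).

The pure Nash equilibria are (A, W) and (B, X) and (D, Z).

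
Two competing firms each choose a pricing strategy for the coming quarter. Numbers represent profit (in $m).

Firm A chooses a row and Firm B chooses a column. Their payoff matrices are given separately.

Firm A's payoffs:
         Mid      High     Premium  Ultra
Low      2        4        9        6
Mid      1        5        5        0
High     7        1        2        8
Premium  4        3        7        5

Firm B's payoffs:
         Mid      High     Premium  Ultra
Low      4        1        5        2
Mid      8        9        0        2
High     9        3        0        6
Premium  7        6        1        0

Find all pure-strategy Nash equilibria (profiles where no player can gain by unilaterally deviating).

(Low, Mid): Firm A can switch to High (2 → 7). Not NE.
(Low, High): Firm A can switch to Mid (4 → 5). Not NE.
(Low, Premium): Firm A gets 9, best alternative 7; Firm B gets 5, best alternative 4. No profitable deviation — NE.
(Low, Ultra): Firm A can switch to High (6 → 8). Not NE.
(Mid, Mid): Firm A can switch to Low (1 → 2). Not NE.
(Mid, High): Firm A gets 5, best alternative 4; Firm B gets 9, best alternative 8. No profitable deviation — NE.
(Mid, Premium): Firm A can switch to Low (5 → 9). Not NE.
(Mid, Ultra): Firm A can switch to Low (0 → 6). Not NE.
(High, Mid): Firm A gets 7, best alternative 4; Firm B gets 9, best alternative 6. No profitable deviation — NE.
(High, High): Firm A can switch to Low (1 → 4). Not NE.
(High, Premium): Firm A can switch to Low (2 → 9). Not NE.
(The remaining 5 profiles each have a profitable deviation by the same check.)

(Low, Premium), (Mid, High), (High, Mid)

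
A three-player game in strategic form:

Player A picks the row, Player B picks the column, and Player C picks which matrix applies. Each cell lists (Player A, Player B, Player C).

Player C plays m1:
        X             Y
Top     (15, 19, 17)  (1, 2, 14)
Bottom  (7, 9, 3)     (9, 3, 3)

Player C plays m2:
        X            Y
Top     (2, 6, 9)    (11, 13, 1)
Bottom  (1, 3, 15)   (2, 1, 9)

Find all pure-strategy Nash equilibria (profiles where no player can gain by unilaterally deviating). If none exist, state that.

The unique pure-strategy Nash equilibrium is (Top, X, m1).

Check each profile: it is a Nash equilibrium iff no player can strictly gain by switching unilaterally.
(Top, X, m1): Player A gets 15, best alternative 7; Player B gets 19, best alternative 2; Player C gets 17, best alternative 9. No profitable deviation — NE.
(Top, X, m2): Player B can switch to Y (6 → 13). Not NE.
(Top, Y, m1): Player A can switch to Bottom (1 → 9). Not NE.
(Top, Y, m2): Player C can switch to m1 (1 → 14). Not NE.
(Bottom, X, m1): Player A can switch to Top (7 → 15). Not NE.
(Bottom, X, m2): Player A can switch to Top (1 → 2). Not NE.
(Bottom, Y, m1): Player B can switch to X (3 → 9). Not NE.
(Bottom, Y, m2): Player A can switch to Top (2 → 11). Not NE.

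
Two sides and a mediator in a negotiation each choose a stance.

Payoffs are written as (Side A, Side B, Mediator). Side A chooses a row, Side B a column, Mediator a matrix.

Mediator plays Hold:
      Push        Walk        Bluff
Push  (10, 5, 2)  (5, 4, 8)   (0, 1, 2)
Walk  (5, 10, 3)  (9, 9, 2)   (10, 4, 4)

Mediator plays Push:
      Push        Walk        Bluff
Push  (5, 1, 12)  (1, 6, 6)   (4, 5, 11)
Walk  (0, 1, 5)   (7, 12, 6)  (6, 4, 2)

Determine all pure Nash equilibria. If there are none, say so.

For each player, find the best response to each opponent profile; mutual best responses are the pure NE.
Side A against (Push, Hold): payoffs 10, 5 → best response Push.
Side A against (Push, Push): payoffs 5, 0 → best response Push.
Side A against (Walk, Hold): payoffs 5, 9 → best response Walk.
Side A against (Walk, Push): payoffs 1, 7 → best response Walk.
Side A against (Bluff, Hold): payoffs 0, 10 → best response Walk.
Side A against (Bluff, Push): payoffs 4, 6 → best response Walk.
Side B against (Push, Hold): payoffs 5, 4, 1 → best response Push.
Side B against (Push, Push): payoffs 1, 6, 5 → best response Walk.
Side B against (Walk, Hold): payoffs 10, 9, 4 → best response Push.
Side B against (Walk, Push): payoffs 1, 12, 4 → best response Walk.
Mediator against (Push, Push): payoffs 2, 12 → best response Push.
Mediator against (Push, Walk): payoffs 8, 6 → best response Hold.
Mediator against (Push, Bluff): payoffs 2, 11 → best response Push.
Mediator against (Walk, Push): payoffs 3, 5 → best response Push.
Mediator against (Walk, Walk): payoffs 2, 6 → best response Push.
Mediator against (Walk, Bluff): payoffs 4, 2 → best response Hold.
Mutual best responses: (Walk, Walk, Push).

The unique pure-strategy Nash equilibrium is (Walk, Walk, Push).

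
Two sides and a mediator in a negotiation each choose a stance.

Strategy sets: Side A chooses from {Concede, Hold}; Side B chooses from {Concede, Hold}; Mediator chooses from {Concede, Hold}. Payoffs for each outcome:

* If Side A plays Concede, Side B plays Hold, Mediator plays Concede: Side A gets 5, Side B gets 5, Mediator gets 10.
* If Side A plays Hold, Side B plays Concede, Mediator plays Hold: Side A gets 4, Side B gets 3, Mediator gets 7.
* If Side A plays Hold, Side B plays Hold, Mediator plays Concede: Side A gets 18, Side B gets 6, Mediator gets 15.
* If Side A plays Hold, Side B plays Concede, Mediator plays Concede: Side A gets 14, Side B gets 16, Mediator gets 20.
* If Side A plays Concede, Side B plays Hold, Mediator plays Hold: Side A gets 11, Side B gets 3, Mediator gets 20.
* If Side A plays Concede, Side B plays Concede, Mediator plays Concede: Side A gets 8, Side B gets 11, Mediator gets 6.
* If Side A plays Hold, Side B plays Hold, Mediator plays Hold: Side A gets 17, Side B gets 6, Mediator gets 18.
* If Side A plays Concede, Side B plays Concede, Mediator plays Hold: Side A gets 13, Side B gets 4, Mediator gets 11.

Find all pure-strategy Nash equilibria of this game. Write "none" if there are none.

Side A against (Concede, Concede): payoffs 8, 14 → best response Hold.
Side A against (Concede, Hold): payoffs 13, 4 → best response Concede.
Side A against (Hold, Concede): payoffs 5, 18 → best response Hold.
Side A against (Hold, Hold): payoffs 11, 17 → best response Hold.
Side B against (Concede, Concede): payoffs 11, 5 → best response Concede.
Side B against (Concede, Hold): payoffs 4, 3 → best response Concede.
Side B against (Hold, Concede): payoffs 16, 6 → best response Concede.
Side B against (Hold, Hold): payoffs 3, 6 → best response Hold.
Mediator against (Concede, Concede): payoffs 6, 11 → best response Hold.
Mediator against (Concede, Hold): payoffs 10, 20 → best response Hold.
Mediator against (Hold, Concede): payoffs 20, 7 → best response Concede.
Mediator against (Hold, Hold): payoffs 15, 18 → best response Hold.
Mutual best responses: (Concede, Concede, Hold); (Hold, Concede, Concede); (Hold, Hold, Hold).

Pure-strategy Nash equilibria: (Concede, Concede, Hold), (Hold, Concede, Concede), (Hold, Hold, Hold)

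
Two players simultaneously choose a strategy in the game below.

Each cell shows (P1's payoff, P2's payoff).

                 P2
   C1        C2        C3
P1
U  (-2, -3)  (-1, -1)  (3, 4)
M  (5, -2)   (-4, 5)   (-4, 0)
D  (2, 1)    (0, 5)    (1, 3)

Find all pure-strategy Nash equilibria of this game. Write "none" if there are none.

Mark each player's best response to every combination of opponents' strategies; a profile where every player is best-responding is a pure Nash equilibrium.
P1 against C1: payoffs -2, 5, 2 → best response M.
P1 against C2: payoffs -1, -4, 0 → best response D.
P1 against C3: payoffs 3, -4, 1 → best response U.
P2 against U: payoffs -3, -1, 4 → best response C3.
P2 against M: payoffs -2, 5, 0 → best response C2.
P2 against D: payoffs 1, 5, 3 → best response C2.
Mutual best responses: (U, C3); (D, C2).

Pure-strategy Nash equilibria: (U, C3), (D, C2)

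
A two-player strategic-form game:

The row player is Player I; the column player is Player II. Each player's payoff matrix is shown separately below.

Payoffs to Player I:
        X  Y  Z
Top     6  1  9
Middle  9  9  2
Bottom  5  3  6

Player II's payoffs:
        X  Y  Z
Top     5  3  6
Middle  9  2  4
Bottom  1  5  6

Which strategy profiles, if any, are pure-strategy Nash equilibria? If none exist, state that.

The pure Nash equilibria are (Top, Z) and (Middle, X).

Player I against X: payoffs 6, 9, 5 → best response Middle.
Player I against Y: payoffs 1, 9, 3 → best response Middle.
Player I against Z: payoffs 9, 2, 6 → best response Top.
Player II against Top: payoffs 5, 3, 6 → best response Z.
Player II against Middle: payoffs 9, 2, 4 → best response X.
Player II against Bottom: payoffs 1, 5, 6 → best response Z.
Mutual best responses: (Top, Z); (Middle, X).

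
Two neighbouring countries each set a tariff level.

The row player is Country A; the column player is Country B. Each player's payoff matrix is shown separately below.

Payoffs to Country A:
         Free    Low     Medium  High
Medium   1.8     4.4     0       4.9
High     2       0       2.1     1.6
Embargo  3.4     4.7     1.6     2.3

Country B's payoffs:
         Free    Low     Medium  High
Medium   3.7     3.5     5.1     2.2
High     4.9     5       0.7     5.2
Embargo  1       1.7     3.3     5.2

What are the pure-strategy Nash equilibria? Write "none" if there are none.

This game has no pure Nash equilibrium.

Country A against Free: payoffs 1.8, 2, 3.4 → best response Embargo.
Country A against Low: payoffs 4.4, 0, 4.7 → best response Embargo.
Country A against Medium: payoffs 0, 2.1, 1.6 → best response High.
Country A against High: payoffs 4.9, 1.6, 2.3 → best response Medium.
Country B against Medium: payoffs 3.7, 3.5, 5.1, 2.2 → best response Medium.
Country B against High: payoffs 4.9, 5, 0.7, 5.2 → best response High.
Country B against Embargo: payoffs 1, 1.7, 3.3, 5.2 → best response High.
No profile is a mutual best response for all players.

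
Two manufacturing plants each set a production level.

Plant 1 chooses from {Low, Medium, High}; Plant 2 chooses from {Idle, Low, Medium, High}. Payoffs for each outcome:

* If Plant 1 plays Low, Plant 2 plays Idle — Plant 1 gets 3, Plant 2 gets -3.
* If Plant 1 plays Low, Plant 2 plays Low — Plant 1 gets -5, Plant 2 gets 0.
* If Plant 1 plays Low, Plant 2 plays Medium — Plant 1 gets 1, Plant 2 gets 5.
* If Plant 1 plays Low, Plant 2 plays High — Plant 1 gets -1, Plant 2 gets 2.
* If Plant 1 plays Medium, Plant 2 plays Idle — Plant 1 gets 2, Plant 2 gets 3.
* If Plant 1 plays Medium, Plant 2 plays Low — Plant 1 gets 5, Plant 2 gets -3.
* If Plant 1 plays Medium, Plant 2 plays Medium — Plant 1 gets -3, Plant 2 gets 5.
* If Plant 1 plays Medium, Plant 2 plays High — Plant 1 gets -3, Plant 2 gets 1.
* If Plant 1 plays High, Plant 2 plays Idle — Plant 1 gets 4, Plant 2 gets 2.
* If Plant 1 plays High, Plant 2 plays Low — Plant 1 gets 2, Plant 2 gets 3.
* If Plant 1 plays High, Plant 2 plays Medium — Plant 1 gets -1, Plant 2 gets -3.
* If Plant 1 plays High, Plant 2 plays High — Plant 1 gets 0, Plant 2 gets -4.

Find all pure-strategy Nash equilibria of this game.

(Low, Medium)

Mark each player's best response to every combination of opponents' strategies; a profile where every player is best-responding is a pure Nash equilibrium.
Plant 1 against Idle: payoffs 3, 2, 4 → best response High.
Plant 1 against Low: payoffs -5, 5, 2 → best response Medium.
Plant 1 against Medium: payoffs 1, -3, -1 → best response Low.
Plant 1 against High: payoffs -1, -3, 0 → best response High.
Plant 2 against Low: payoffs -3, 0, 5, 2 → best response Medium.
Plant 2 against Medium: payoffs 3, -3, 5, 1 → best response Medium.
Plant 2 against High: payoffs 2, 3, -3, -4 → best response Low.
Mutual best responses: (Low, Medium).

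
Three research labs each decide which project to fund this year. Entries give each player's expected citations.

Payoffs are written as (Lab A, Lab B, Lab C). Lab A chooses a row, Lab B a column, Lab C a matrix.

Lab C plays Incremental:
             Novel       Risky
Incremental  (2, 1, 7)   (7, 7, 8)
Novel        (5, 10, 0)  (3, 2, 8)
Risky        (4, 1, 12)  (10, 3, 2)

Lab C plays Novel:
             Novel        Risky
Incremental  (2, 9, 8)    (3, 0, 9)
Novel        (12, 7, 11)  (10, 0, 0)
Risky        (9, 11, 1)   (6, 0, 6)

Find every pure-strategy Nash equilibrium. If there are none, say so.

Check each profile: it is a Nash equilibrium iff no player can strictly gain by switching unilaterally.
(Incremental, Novel, Incremental): Lab A can switch to Novel (2 → 5). Not NE.
(Incremental, Novel, Novel): Lab A can switch to Novel (2 → 12). Not NE.
(Incremental, Risky, Incremental): Lab A can switch to Risky (7 → 10). Not NE.
(Incremental, Risky, Novel): Lab A can switch to Novel (3 → 10). Not NE.
(Novel, Novel, Incremental): Lab C can switch to Novel (0 → 11). Not NE.
(Novel, Novel, Novel): Lab A gets 12, best alternative 9; Lab B gets 7, best alternative 0; Lab C gets 11, best alternative 0. No profitable deviation — NE.
(Novel, Risky, Incremental): Lab A can switch to Incremental (3 → 7). Not NE.
(Novel, Risky, Novel): Lab B can switch to Novel (0 → 7). Not NE.
(Risky, Novel, Incremental): Lab A can switch to Novel (4 → 5). Not NE.
(Risky, Novel, Novel): Lab A can switch to Novel (9 → 12). Not NE.
(Risky, Risky, Incremental): Lab C can switch to Novel (2 → 6). Not NE.
(Risky, Risky, Novel): Lab A can switch to Novel (6 → 10). Not NE.

Pure NE: (Novel, Novel, Novel)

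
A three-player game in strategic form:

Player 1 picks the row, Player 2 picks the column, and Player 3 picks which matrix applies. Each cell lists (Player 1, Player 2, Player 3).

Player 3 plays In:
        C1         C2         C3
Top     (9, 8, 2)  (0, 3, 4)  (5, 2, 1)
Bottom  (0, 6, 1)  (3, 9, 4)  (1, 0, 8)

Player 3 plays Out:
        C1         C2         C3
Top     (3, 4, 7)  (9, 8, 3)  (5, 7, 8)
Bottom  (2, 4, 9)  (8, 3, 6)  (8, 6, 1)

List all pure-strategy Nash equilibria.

There is no pure-strategy Nash equilibrium.

Player 1 against (C1, In): payoffs 9, 0 → best response Top.
Player 1 against (C1, Out): payoffs 3, 2 → best response Top.
Player 1 against (C2, In): payoffs 0, 3 → best response Bottom.
Player 1 against (C2, Out): payoffs 9, 8 → best response Top.
Player 1 against (C3, In): payoffs 5, 1 → best response Top.
Player 1 against (C3, Out): payoffs 5, 8 → best response Bottom.
Player 2 against (Top, In): payoffs 8, 3, 2 → best response C1.
Player 2 against (Top, Out): payoffs 4, 8, 7 → best response C2.
Player 2 against (Bottom, In): payoffs 6, 9, 0 → best response C2.
Player 2 against (Bottom, Out): payoffs 4, 3, 6 → best response C3.
Player 3 against (Top, C1): payoffs 2, 7 → best response Out.
Player 3 against (Top, C2): payoffs 4, 3 → best response In.
Player 3 against (Top, C3): payoffs 1, 8 → best response Out.
Player 3 against (Bottom, C1): payoffs 1, 9 → best response Out.
Player 3 against (Bottom, C2): payoffs 4, 6 → best response Out.
Player 3 against (Bottom, C3): payoffs 8, 1 → best response In.
No profile is a mutual best response for all players.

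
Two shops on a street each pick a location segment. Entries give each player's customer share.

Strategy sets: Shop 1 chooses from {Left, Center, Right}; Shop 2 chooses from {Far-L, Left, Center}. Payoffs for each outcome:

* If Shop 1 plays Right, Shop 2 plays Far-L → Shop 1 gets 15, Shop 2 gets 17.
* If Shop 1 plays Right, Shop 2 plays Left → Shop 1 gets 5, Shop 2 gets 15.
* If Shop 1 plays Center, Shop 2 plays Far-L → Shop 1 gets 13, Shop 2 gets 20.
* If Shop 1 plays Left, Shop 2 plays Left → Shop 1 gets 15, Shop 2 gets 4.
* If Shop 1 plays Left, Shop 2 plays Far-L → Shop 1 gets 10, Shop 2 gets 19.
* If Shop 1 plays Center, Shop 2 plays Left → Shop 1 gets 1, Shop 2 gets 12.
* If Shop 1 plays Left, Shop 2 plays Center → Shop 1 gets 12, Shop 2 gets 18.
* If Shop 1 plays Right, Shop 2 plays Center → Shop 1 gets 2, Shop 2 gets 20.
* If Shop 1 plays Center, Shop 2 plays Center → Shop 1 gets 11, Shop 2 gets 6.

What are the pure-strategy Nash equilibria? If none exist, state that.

There is no pure-strategy Nash equilibrium.

Shop 1 against Far-L: payoffs 10, 13, 15 → best response Right.
Shop 1 against Left: payoffs 15, 1, 5 → best response Left.
Shop 1 against Center: payoffs 12, 11, 2 → best response Left.
Shop 2 against Left: payoffs 19, 4, 18 → best response Far-L.
Shop 2 against Center: payoffs 20, 12, 6 → best response Far-L.
Shop 2 against Right: payoffs 17, 15, 20 → best response Center.
No profile is a mutual best response for all players.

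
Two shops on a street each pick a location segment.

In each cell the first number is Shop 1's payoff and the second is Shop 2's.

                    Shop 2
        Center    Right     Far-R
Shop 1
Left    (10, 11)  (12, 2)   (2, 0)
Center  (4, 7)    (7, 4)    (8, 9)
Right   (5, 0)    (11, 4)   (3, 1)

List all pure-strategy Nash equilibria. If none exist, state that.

Pure-strategy Nash equilibria: (Left, Center), (Center, Far-R)

(Left, Center): Shop 1 gets 10, best alternative 5; Shop 2 gets 11, best alternative 2. No profitable deviation — NE.
(Left, Right): Shop 2 can switch to Center (2 → 11). Not NE.
(Left, Far-R): Shop 1 can switch to Center (2 → 8). Not NE.
(Center, Center): Shop 1 can switch to Left (4 → 10). Not NE.
(Center, Right): Shop 1 can switch to Left (7 → 12). Not NE.
(Center, Far-R): Shop 1 gets 8, best alternative 3; Shop 2 gets 9, best alternative 7. No profitable deviation — NE.
(Right, Center): Shop 1 can switch to Left (5 → 10). Not NE.
(Right, Right): Shop 1 can switch to Left (11 → 12). Not NE.
(The remaining 1 profile has a profitable deviation by the same check.)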